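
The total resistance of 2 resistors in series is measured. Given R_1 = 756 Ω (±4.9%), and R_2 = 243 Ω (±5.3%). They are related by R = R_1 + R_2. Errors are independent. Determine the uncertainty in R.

For a sum/difference, combine absolute errors in quadrature:
  (δR_1)² = 1370;  (δR_2)² = 166
δR = √(1540) = 39.2 Ω

39.2 Ω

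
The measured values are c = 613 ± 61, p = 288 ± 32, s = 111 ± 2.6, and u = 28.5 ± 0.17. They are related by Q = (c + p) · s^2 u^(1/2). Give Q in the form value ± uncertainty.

(5.93 ± 0.532) × 10^7

Let w = c + p = 901. δw = √(δc² + δp²) = √(3720 + 1020) = 68.9, so δw/w = 0.0765.
Q is then a monomial in w, s, u:
δQ/Q = √((δw/w)² + (2·δs/s)² + (½·δu/u)²) = √(0.00585 + 0.00219 + 8.9e-06) = 0.0897
Q = 5.93e+07, so δQ = 0.0897 × 5.93e+07 = 5.32e+06.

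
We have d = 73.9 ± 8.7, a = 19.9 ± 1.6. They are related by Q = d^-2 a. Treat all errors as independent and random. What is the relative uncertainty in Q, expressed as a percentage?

For a monomial Q ∝ d^-2, a, fractional errors add in quadrature:
  (-2·δd/d)² = (-2×0.118)² = 0.0554;  (1·δa/a)² = (1×0.0804)² = 0.00646
δQ/Q = √(0.0619) = 0.249

24.9%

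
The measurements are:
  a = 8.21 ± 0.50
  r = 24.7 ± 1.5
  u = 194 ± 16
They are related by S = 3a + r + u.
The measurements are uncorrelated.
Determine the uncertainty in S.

For a sum/difference, combine absolute errors in quadrature:
  (3·δa)² = 2.25;  (δr)² = 2.25;  (δu)² = 256
δS = √(260) = 16.1

16.1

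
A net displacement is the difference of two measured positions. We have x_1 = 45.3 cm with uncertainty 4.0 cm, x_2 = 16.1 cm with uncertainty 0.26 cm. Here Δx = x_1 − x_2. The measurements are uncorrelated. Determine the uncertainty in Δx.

4.01 cm

Sums and differences: (δΔx)² = Σ (cᵢ δxᵢ)².
  (δx_1)² = 16.0;  (δx_2)² = 0.0676
δΔx = √(16.1) = 4.01 cm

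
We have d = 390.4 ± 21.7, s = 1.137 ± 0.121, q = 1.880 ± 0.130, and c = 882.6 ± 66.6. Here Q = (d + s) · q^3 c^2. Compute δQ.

5.32e+08

Let u = d + s = 391.5. δu = √(δd² + δs²) = √(471 + 0.0146) = 21.7, so δu/u = 0.0554.
Q is then a monomial in u, q, c:
δQ/Q = √((δu/u)² + (3·δq/q)² + (2·δc/c)²) = √(0.00307 + 0.0430 + 0.0228) = 0.262
Q = 2.027e+09, so δQ = 0.262 × 2.027e+09 = 5.32e+08.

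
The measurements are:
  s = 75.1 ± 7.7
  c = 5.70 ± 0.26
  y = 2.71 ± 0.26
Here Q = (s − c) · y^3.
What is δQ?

426

Let u = s − c = 69.4. δu = √(δs² + δc²) = √(59.3 + 0.0676) = 7.70, so δu/u = 0.111.
Q is then a monomial in u, y:
δQ/Q = √((δu/u)² + (3·δy/y)²) = √(0.0123 + 0.0828) = 0.308
Q = 1380, so δQ = 0.308 × 1380 = 426.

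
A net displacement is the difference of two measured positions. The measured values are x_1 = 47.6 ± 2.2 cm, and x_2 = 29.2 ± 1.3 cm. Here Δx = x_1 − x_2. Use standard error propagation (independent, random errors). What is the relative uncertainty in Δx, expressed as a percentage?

Each term contributes (cᵢ δxᵢ)² to (δΔx)²:
  (δx_1)² = 4.84;  (δx_2)² = 1.69
δΔx = √(6.53) = 2.56 cm
Δx = 18.4 cm, so δΔx/Δx = 2.56/18.4 = 0.139.

13.9%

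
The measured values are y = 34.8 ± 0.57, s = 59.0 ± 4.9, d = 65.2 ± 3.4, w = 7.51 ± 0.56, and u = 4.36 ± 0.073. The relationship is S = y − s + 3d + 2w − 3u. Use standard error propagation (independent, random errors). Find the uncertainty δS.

For a sum/difference, combine absolute errors in quadrature:
  (δy)² = 0.325;  (δs)² = 24.0;  (3·δd)² = 104;  (2·δw)² = 1.25;  (3·δu)² = 0.0480
δS = √(130) = 11.4

11.4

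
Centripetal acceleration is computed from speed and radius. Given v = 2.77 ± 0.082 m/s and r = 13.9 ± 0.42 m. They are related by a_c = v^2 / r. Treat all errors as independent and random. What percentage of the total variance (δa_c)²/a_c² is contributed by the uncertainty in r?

20.7%

(δa_c/a_c)² = (2·δv/v)² + (-1·δr/r)²
  v term: (2×0.0296)² = 0.00351
  r term: (-1×0.0302)² = 0.000913
Total = 0.00442. Share from r = 0.000913/0.00442 = 0.207.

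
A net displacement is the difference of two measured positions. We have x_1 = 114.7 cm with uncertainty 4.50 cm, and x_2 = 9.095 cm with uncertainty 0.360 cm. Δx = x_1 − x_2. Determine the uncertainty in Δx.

For a sum/difference, combine absolute errors in quadrature:
  (δx_1)² = 20.2;  (δx_2)² = 0.130
δΔx = √(20.4) = 4.51 cm

4.51 cm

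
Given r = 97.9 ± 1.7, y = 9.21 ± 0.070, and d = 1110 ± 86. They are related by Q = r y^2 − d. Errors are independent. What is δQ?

210

Let p = r·y^2 = 8300. δp/p = √((1·δr/r)² + (2·δy/y)²) = √(0.000302 + 0.000231) = 0.0231, so δp = 192.
Q = p − d: δQ = √(δp² + δd²) = √(36700 + 7400) = 210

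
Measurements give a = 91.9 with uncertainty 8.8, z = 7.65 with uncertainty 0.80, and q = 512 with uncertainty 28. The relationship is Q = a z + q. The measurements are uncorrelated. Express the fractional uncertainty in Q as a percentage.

8.52%

Let p = a·z = 703. δp/p = √((1·δa/a)² + (1·δz/z)²) = √(0.00917 + 0.0109) = 0.142, so δp = 99.7.
Q = p + q: δQ = √(δp² + δq²) = √(9940 + 784) = 104
Q = 1220, so δQ/Q = 104/1220 = 0.0852.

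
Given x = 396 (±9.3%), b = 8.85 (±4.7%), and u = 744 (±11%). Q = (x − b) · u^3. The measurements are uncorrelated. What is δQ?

5.48e+10

Let w = x − b = 387. δw = √(δx² + δb²) = √(1360 + 0.173) = 36.8, so δw/w = 0.0951.
Q is then a monomial in w, u:
δQ/Q = √((δw/w)² + (3·δu/u)²) = √(0.00905 + 0.109) = 0.343
Q = 1.59e+11, so δQ = 0.343 × 1.59e+11 = 5.48e+10.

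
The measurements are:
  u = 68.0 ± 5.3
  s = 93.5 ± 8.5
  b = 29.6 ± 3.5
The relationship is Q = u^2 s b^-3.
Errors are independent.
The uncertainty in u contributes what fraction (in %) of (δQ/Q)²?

(δQ/Q)² = (2·δu/u)² + (1·δs/s)² + (-3·δb/b)²
  u term: (2×0.0779)² = 0.0243
  s term: (1×0.0909)² = 0.00826
  b term: (-3×0.118)² = 0.126
Total = 0.158. Share from u = 0.0243/0.158 = 0.153.

15.3%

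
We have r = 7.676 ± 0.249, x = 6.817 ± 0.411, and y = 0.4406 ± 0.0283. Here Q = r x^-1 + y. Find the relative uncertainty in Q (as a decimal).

Let p = r·x^-1 = 1.126. δp/p = √((1·δr/r)² + (-1·δx/x)²) = √(0.00105 + 0.00363) = 0.0685, so δp = 0.0771.
Q = p + y: δQ = √(δp² + δy²) = √(0.00594 + 0.000801) = 0.0821
Q = 1.567, so δQ/Q = 0.0821/1.567 = 0.0524.

0.0524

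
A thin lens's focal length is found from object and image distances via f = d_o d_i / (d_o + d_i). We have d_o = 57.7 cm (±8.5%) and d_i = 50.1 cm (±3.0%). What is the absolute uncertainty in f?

∂f/∂d_o = (d_i/(d_o+d_i))² = 0.216;  ∂f/∂d_i = (d_o/(d_o+d_i))² = 0.286
δf = √((∂f/∂d_o · δd_o)² + (∂f/∂d_i · δd_i)²) = √(1.12 + 0.185) = 1.14 cm

1.14 cm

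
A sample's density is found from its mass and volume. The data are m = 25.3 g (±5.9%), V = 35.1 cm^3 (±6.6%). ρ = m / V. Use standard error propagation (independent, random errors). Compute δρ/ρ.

Relative error in a monomial: (δρ/ρ)² = Σ (nᵢ · δxᵢ/xᵢ)².
  (1·δm/m)² = (1×0.0590)² = 0.00348;  (-1·δV/V)² = (-1×0.0660)² = 0.00436
δρ/ρ = √(0.00784) = 0.0885

0.0885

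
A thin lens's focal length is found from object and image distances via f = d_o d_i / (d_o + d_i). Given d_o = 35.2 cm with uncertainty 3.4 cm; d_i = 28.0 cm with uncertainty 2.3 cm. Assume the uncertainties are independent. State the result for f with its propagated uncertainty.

∂f/∂d_o = (d_i/(d_o+d_i))² = 0.196;  ∂f/∂d_i = (d_o/(d_o+d_i))² = 0.310
δf = √((∂f/∂d_o · δd_o)² + (∂f/∂d_i · δd_i)²) = √(0.445 + 0.509) = 0.977 cm
f = 15.6 cm.

15.6 ± 0.977 cm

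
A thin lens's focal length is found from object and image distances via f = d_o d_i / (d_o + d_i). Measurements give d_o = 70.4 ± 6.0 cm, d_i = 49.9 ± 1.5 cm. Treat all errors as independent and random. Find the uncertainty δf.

1.15 cm

∂f/∂d_o = (d_i/(d_o+d_i))² = 0.172;  ∂f/∂d_i = (d_o/(d_o+d_i))² = 0.342
δf = √((∂f/∂d_o · δd_o)² + (∂f/∂d_i · δd_i)²) = √(1.07 + 0.264) = 1.15 cm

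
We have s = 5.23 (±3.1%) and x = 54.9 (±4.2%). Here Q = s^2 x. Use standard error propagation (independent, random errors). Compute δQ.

Since Q is a product/quotient, work with relative uncertainties:
  (2·δs/s)² = (2×0.0310)² = 0.00384;  (1·δx/x)² = (1×0.0420)² = 0.00176
δQ/Q = √(0.00561) = 0.0749
Q = 1500, so δQ = 0.0749 × 1500 = 112.

112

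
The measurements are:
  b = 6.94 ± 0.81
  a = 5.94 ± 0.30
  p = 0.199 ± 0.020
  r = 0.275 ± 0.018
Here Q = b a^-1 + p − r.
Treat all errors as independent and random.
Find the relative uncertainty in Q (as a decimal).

Let w = b·a^-1 = 1.17. δw/w = √((1·δb/b)² + (-1·δa/a)²) = √(0.0136 + 0.00255) = 0.127, so δw = 0.149.
Q = w + p − r: δQ = √(δw² + δp² + δr²) = √(0.0221 + 0.000400 + 0.000324) = 0.151
Q = 1.09, so δQ/Q = 0.151/1.09 = 0.138.

0.138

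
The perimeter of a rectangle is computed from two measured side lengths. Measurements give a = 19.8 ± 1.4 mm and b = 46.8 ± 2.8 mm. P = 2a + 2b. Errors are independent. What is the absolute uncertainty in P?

Absolute uncertainties add in quadrature for a linear combination:
  (2·δa)² = 7.84;  (2·δb)² = 31.4
δP = √(39.2) = 6.26 mm

6.26 mm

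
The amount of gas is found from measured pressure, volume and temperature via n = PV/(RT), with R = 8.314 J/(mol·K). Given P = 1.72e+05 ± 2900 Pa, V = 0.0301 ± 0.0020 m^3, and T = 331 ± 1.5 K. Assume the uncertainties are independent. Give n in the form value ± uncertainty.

Since n is a product/quotient, work with relative uncertainties:
  (1·δP/P)² = (1×0.0169)² = 0.000284;  (1·δV/V)² = (1×0.0664)² = 0.00441;  (-1·δT/T)² = (-1×0.00453)² = 2.05e-05
δn/n = √(0.00472) = 0.0687
n = 1.88 mol, so δn = 0.0687 × 1.88 = 0.129 mol.

1.88 ± 0.129 mol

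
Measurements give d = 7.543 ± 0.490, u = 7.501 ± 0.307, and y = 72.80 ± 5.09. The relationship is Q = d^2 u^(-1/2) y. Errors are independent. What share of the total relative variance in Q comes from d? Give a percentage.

(δQ/Q)² = (2·δd/d)² + (−½·δu/u)² + (1·δy/y)²
  d term: (2×0.0650)² = 0.0169
  u term: (-0.5×0.0409)² = 0.000419
  y term: (1×0.0699)² = 0.00489
Total = 0.0222. Share from d = 0.0169/0.0222 = 0.761.

76.1%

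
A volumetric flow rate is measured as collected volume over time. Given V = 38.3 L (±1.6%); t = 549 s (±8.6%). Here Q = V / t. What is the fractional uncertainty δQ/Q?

0.0875

For a monomial Q ∝ V, t^-1, fractional errors add in quadrature:
  (1·δV/V)² = (1×0.0160)² = 0.000256;  (-1·δt/t)² = (-1×0.0860)² = 0.00740
δQ/Q = √(0.00765) = 0.0875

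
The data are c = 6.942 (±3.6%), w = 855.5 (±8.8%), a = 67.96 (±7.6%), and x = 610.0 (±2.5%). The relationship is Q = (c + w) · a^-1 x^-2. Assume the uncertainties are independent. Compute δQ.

Let u = c + w = 862.4. δu = √(δc² + δw²) = √(0.0625 + 5670) = 75.3, so δu/u = 0.0873.
Q is then a monomial in u, a, x:
δQ/Q = √((δu/u)² + (-1·δa/a)² + (-2·δx/x)²) = √(0.00762 + 0.00578 + 0.00250) = 0.126
Q = 3.41e-05, so δQ = 0.126 × 3.41e-05 = 4.3e-06.

4.3e-06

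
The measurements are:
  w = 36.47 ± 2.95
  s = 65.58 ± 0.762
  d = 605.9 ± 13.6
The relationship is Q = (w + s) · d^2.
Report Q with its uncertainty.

Let u = w + s = 102.0. δu = √(δw² + δs²) = √(8.70 + 0.581) = 3.05, so δu/u = 0.0299.
Q is then a monomial in u, d:
δQ/Q = √((δu/u)² + (2·δd/d)²) = √(0.000891 + 0.00202) = 0.0539
Q = 3.746e+07, so δQ = 0.0539 × 3.746e+07 = 2.02e+06.

(3.746 ± 0.202) × 10^7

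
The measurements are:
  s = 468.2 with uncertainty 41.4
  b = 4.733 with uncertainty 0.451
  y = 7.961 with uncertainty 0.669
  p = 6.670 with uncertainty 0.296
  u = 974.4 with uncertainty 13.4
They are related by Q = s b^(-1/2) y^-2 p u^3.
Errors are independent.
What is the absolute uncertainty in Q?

4.29e+09

Relative error in a monomial: (δQ/Q)² = Σ (nᵢ · δxᵢ/xᵢ)².
  (1·δs/s)² = (1×0.0884)² = 0.00782;  (−½·δb/b)² = (-0.5×0.0953)² = 0.00227;  (-2·δy/y)² = (-2×0.0840)² = 0.0282;  (1·δp/p)² = (1×0.0444)² = 0.00197;  (3·δu/u)² = (3×0.0138)² = 0.00170
δQ/Q = √(0.0420) = 0.205
Q = 2.095e+10, so δQ = 0.205 × 2.095e+10 = 4.29e+09.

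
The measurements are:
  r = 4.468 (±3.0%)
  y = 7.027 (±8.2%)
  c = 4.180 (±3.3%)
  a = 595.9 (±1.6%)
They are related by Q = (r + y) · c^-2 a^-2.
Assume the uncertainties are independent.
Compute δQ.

Let u = r + y = 11.50. δu = √(δr² + δy²) = √(0.0180 + 0.332) = 0.592, so δu/u = 0.0515.
Q is then a monomial in u, c, a:
δQ/Q = √((δu/u)² + (-2·δc/c)² + (-2·δa/a)²) = √(0.00265 + 0.00436 + 0.00102) = 0.0896
Q = 1.853e-06, so δQ = 0.0896 × 1.853e-06 = 1.66e-07.

1.66e-07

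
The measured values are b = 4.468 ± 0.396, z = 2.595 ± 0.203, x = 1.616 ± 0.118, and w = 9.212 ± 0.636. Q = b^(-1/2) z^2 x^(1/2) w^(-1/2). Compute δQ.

Since Q is a product/quotient, work with relative uncertainties:
  (−½·δb/b)² = (-0.5×0.0886)² = 0.00196;  (2·δz/z)² = (2×0.0782)² = 0.0245;  (½·δx/x)² = (0.5×0.0730)² = 0.00133;  (−½·δw/w)² = (-0.5×0.0690)² = 0.00119
δQ/Q = √(0.0290) = 0.170
Q = 1.334, so δQ = 0.170 × 1.334 = 0.227.

0.227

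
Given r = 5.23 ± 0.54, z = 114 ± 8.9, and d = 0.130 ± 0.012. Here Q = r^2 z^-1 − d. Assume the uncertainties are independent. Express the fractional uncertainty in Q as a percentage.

Let p = r^2·z^-1 = 0.240. δp/p = √((2·δr/r)² + (-1·δz/z)²) = √(0.0426 + 0.00609) = 0.221, so δp = 0.0530.
Q = p − d: δQ = √(δp² + δd²) = √(0.00281 + 0.000144) = 0.0543
Q = 0.110, so δQ/Q = 0.0543/0.110 = 0.494.

49.4%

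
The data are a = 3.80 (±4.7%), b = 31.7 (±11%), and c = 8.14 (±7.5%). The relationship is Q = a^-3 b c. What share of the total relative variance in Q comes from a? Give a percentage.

52.9%

(δQ/Q)² = (-3·δa/a)² + (1·δb/b)² + (1·δc/c)²
  a term: (-3×0.0470)² = 0.0199
  b term: (1×0.110)² = 0.0121
  c term: (1×0.0750)² = 0.00562
Total = 0.0376. Share from a = 0.0199/0.0376 = 0.529.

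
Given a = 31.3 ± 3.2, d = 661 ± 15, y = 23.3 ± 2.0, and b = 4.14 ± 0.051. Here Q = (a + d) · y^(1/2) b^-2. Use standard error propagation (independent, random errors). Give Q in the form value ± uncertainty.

Let u = a + d = 692. δu = √(δa² + δd²) = √(10.2 + 225) = 15.3, so δu/u = 0.0222.
Q is then a monomial in u, y, b:
δQ/Q = √((δu/u)² + (½·δy/y)² + (-2·δb/b)²) = √(0.000491 + 0.00184 + 0.000607) = 0.0542
Q = 195, so δQ = 0.0542 × 195 = 10.6.

195 ± 10.6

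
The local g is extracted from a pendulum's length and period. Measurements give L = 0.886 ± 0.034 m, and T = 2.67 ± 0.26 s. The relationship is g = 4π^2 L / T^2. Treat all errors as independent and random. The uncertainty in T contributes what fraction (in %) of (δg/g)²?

96.3%

(δg/g)² = (1·δL/L)² + (-2·δT/T)²
  L term: (1×0.0384)² = 0.00147
  T term: (-2×0.0974)² = 0.0379
Total = 0.0394. Share from T = 0.0379/0.0394 = 0.963.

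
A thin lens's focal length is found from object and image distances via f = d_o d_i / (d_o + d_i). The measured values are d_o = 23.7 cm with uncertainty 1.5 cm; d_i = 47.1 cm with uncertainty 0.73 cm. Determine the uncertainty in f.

∂f/∂d_o = (d_i/(d_o+d_i))² = 0.443;  ∂f/∂d_i = (d_o/(d_o+d_i))² = 0.112
δf = √((∂f/∂d_o · δd_o)² + (∂f/∂d_i · δd_i)²) = √(0.441 + 0.00669) = 0.669 cm

0.669 cm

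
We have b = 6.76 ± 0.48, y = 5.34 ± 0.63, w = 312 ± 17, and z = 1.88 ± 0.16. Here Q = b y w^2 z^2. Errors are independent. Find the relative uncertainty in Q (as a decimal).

Since Q is a product/quotient, work with relative uncertainties:
  (1·δb/b)² = (1×0.0710)² = 0.00504;  (1·δy/y)² = (1×0.118)² = 0.0139;  (2·δw/w)² = (2×0.0545)² = 0.0119;  (2·δz/z)² = (2×0.0851)² = 0.0290
δQ/Q = √(0.0598) = 0.245

0.245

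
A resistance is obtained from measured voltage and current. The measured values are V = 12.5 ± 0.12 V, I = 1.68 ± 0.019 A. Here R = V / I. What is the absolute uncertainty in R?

0.110 Ω

Since R is a product/quotient, work with relative uncertainties:
  (1·δV/V)² = (1×0.00960)² = 9.22e-05;  (-1·δI/I)² = (-1×0.0113)² = 0.000128
δR/R = √(0.000220) = 0.0148
R = 7.44 Ω, so δR = 0.0148 × 7.44 = 0.110 Ω.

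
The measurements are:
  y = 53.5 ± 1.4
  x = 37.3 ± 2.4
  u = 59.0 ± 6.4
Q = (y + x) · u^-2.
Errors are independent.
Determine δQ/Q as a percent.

21.9%

Let w = y + x = 90.8. δw = √(δy² + δx²) = √(1.96 + 5.76) = 2.78, so δw/w = 0.0306.
Q is then a monomial in w, u:
δQ/Q = √((δw/w)² + (-2·δu/u)²) = √(0.000936 + 0.0471) = 0.219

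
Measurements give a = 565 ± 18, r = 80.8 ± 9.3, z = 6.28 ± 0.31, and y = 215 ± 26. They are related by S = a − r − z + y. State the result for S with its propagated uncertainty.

693 ± 33.0

S is a linear combination, so absolute uncertainties add in quadrature:
  (δa)² = 324;  (δr)² = 86.5;  (δz)² = 0.0961;  (δy)² = 676
δS = √(1090) = 33.0
S = 693.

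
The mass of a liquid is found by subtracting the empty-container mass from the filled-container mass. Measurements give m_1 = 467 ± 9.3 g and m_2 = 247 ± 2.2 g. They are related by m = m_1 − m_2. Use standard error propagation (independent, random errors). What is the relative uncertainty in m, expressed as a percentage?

m is a linear combination, so absolute uncertainties add in quadrature:
  (δm_1)² = 86.5;  (δm_2)² = 4.84
δm = √(91.3) = 9.56 g
m = 220 g, so δm/m = 9.56/220 = 0.0434.

4.34%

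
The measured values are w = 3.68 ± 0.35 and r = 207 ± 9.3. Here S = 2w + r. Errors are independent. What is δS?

9.33

Sums and differences: (δS)² = Σ (cᵢ δxᵢ)².
  (2·δw)² = 0.490;  (δr)² = 86.5
δS = √(87.0) = 9.33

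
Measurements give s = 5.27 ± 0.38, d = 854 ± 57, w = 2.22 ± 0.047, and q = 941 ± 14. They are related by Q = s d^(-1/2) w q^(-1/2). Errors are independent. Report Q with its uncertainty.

0.0131 ± 0.00108

For a monomial Q ∝ s, d^(-1/2), w, q^(-1/2), fractional errors add in quadrature:
  (1·δs/s)² = (1×0.0721)² = 0.00520;  (−½·δd/d)² = (-0.5×0.0667)² = 0.00111;  (1·δw/w)² = (1×0.0212)² = 0.000448;  (−½·δq/q)² = (-0.5×0.0149)² = 5.53e-05
δQ/Q = √(0.00682) = 0.0826
Q = 0.0131, so δQ = 0.0826 × 0.0131 = 0.00108.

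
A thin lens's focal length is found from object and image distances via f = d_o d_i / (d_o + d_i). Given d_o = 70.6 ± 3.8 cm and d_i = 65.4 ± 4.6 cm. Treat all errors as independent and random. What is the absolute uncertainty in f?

∂f/∂d_o = (d_i/(d_o+d_i))² = 0.231;  ∂f/∂d_i = (d_o/(d_o+d_i))² = 0.269
δf = √((∂f/∂d_o · δd_o)² + (∂f/∂d_i · δd_i)²) = √(0.772 + 1.54) = 1.52 cm

1.52 cm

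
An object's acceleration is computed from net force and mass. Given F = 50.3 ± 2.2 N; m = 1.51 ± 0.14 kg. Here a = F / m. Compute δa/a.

0.103

Relative error in a monomial: (δa/a)² = Σ (nᵢ · δxᵢ/xᵢ)².
  (1·δF/F)² = (1×0.0437)² = 0.00191;  (-1·δm/m)² = (-1×0.0927)² = 0.00860
δa/a = √(0.0105) = 0.103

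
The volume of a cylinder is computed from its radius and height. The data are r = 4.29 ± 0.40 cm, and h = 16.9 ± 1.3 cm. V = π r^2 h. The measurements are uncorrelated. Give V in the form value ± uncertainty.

Products/powers → add relative errors in quadrature, weighted by exponent:
  (2·δr/r)² = (2×0.0932)² = 0.0348;  (1·δh/h)² = (1×0.0769)² = 0.00592
δV/V = √(0.0407) = 0.202
V = 977 cm^3, so δV = 0.202 × 977 = 197 cm^3.

977 ± 197 cm^3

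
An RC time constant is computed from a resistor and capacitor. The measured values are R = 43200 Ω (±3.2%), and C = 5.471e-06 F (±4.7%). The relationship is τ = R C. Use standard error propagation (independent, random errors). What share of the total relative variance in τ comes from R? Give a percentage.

31.7%

(δτ/τ)² = (1·δR/R)² + (1·δC/C)²
  R term: (1×0.0320)² = 0.00102
  C term: (1×0.0470)² = 0.00221
Total = 0.00323. Share from R = 0.00102/0.00323 = 0.317.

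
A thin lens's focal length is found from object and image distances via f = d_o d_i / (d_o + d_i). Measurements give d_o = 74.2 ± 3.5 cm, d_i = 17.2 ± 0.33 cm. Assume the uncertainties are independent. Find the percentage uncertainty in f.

1.79%

∂f/∂d_o = (d_i/(d_o+d_i))² = 0.0354;  ∂f/∂d_i = (d_o/(d_o+d_i))² = 0.659
δf = √((∂f/∂d_o · δd_o)² + (∂f/∂d_i · δd_i)²) = √(0.0154 + 0.0473) = 0.250 cm
f = 14.0 cm, so δf/f = 0.250/14.0 = 0.0179.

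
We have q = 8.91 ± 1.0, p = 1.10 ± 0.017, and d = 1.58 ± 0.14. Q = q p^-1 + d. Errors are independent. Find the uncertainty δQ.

Let w = q·p^-1 = 8.10. δw/w = √((1·δq/q)² + (-1·δp/p)²) = √(0.0126 + 0.000239) = 0.113, so δw = 0.918.
Q = w + d: δQ = √(δw² + δd²) = √(0.842 + 0.0196) = 0.928

0.928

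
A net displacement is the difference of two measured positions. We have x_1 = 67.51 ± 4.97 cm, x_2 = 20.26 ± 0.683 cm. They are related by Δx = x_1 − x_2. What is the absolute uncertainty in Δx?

Each term contributes (cᵢ δxᵢ)² to (δΔx)²:
  (δx_1)² = 24.7;  (δx_2)² = 0.466
δΔx = √(25.2) = 5.02 cm

5.02 cm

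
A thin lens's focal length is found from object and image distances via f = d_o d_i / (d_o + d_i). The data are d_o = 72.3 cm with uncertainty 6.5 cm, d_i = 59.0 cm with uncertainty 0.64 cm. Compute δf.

1.33 cm

∂f/∂d_o = (d_i/(d_o+d_i))² = 0.202;  ∂f/∂d_i = (d_o/(d_o+d_i))² = 0.303
δf = √((∂f/∂d_o · δd_o)² + (∂f/∂d_i · δd_i)²) = √(1.72 + 0.0377) = 1.33 cm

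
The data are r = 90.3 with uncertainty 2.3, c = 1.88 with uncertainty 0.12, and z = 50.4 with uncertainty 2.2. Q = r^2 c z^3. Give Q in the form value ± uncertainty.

(1.96 ± 0.303) × 10^9

Since Q is a product/quotient, work with relative uncertainties:
  (2·δr/r)² = (2×0.0255)² = 0.00260;  (1·δc/c)² = (1×0.0638)² = 0.00407;  (3·δz/z)² = (3×0.0437)² = 0.0171
δQ/Q = √(0.0238) = 0.154
Q = 1.96e+09, so δQ = 0.154 × 1.96e+09 = 3.03e+08.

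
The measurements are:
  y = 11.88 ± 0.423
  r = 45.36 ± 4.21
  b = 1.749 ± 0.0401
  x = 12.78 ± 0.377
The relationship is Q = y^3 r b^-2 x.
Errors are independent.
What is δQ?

48200

Q is a product of powers, so relative uncertainties combine in quadrature:
  (3·δy/y)² = (3×0.0356)² = 0.0114;  (1·δr/r)² = (1×0.0928)² = 0.00861;  (-2·δb/b)² = (-2×0.0229)² = 0.00210;  (1·δx/x)² = (1×0.0295)² = 0.000870
δQ/Q = √(0.0230) = 0.152
Q = 317700, so δQ = 0.152 × 317700 = 48200.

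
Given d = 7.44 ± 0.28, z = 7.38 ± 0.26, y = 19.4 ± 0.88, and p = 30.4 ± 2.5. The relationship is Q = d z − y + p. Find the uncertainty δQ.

Let w = d·z = 54.9. δw/w = √((1·δd/d)² + (1·δz/z)²) = √(0.00142 + 0.00124) = 0.0516, so δw = 2.83.
Q = w − y + p: δQ = √(δw² + δy² + δp²) = √(8.01 + 0.774 + 6.25) = 3.88

3.88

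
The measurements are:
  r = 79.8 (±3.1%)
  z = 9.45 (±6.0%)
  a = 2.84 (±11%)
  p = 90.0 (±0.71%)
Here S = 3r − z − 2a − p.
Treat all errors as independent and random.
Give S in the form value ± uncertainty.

134 ± 7.50

Sums and differences: (δS)² = Σ (cᵢ δxᵢ)².
  (3·δr)² = 55.1;  (δz)² = 0.321;  (2·δa)² = 0.390;  (δp)² = 0.408
δS = √(56.2) = 7.50
S = 134.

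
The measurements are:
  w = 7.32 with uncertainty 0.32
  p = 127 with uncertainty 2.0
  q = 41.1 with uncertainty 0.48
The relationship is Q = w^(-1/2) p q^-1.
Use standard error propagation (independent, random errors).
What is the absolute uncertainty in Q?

0.0335

Each factor contributes (exponent × relative error)² to (δQ/Q)²:
  (−½·δw/w)² = (-0.5×0.0437)² = 0.000478;  (1·δp/p)² = (1×0.0157)² = 0.000248;  (-1·δq/q)² = (-1×0.0117)² = 0.000136
δQ/Q = √(0.000862) = 0.0294
Q = 1.14, so δQ = 0.0294 × 1.14 = 0.0335.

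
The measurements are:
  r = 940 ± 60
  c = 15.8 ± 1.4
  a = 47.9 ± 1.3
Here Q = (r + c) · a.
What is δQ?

Let u = r + c = 956. δu = √(δr² + δc²) = √(3600 + 1.96) = 60.0, so δu/u = 0.0628.
Q is then a monomial in u, a:
δQ/Q = √((δu/u)² + (1·δa/a)²) = √(0.00394 + 0.000737) = 0.0684
Q = 45800, so δQ = 0.0684 × 45800 = 3130.

3130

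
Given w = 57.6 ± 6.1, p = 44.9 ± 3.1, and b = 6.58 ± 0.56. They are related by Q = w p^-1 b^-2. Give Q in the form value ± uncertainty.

For a monomial Q ∝ w, p^-1, b^-2, fractional errors add in quadrature:
  (1·δw/w)² = (1×0.106)² = 0.0112;  (-1·δp/p)² = (-1×0.0690)² = 0.00477;  (-2·δb/b)² = (-2×0.0851)² = 0.0290
δQ/Q = √(0.0450) = 0.212
Q = 0.0296, so δQ = 0.212 × 0.0296 = 0.00628.

0.0296 ± 0.00628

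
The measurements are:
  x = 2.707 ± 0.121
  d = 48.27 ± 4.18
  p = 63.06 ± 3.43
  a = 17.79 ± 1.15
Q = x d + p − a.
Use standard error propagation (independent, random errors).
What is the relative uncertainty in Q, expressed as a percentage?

7.52%

Let w = x·d = 130.7. δw/w = √((1·δx/x)² + (1·δd/d)²) = √(0.00200 + 0.00750) = 0.0975, so δw = 12.7.
Q = w + p − a: δQ = √(δw² + δp² + δa²) = √(162 + 11.8 + 1.32) = 13.2
Q = 175.9, so δQ/Q = 13.2/175.9 = 0.0752.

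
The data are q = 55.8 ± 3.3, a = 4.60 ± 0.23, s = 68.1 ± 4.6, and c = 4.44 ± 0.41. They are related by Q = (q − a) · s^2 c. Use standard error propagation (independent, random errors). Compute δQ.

Let u = q − a = 51.2. δu = √(δq² + δa²) = √(10.9 + 0.0529) = 3.31, so δu/u = 0.0646.
Q is then a monomial in u, s, c:
δQ/Q = √((δu/u)² + (2·δs/s)² + (1·δc/c)²) = √(0.00417 + 0.0183 + 0.00853) = 0.176
Q = 1.05e+06, so δQ = 0.176 × 1.05e+06 = 1.85e+05.

1.85e+05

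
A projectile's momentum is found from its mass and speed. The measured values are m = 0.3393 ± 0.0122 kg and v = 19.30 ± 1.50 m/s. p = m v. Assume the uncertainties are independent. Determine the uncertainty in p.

0.561 kg·m/s

For a monomial p ∝ m, v, fractional errors add in quadrature:
  (1·δm/m)² = (1×0.0360)² = 0.00129;  (1·δv/v)² = (1×0.0777)² = 0.00604
δp/p = √(0.00733) = 0.0856
p = 6.548 kg·m/s, so δp = 0.0856 × 6.548 = 0.561 kg·m/s.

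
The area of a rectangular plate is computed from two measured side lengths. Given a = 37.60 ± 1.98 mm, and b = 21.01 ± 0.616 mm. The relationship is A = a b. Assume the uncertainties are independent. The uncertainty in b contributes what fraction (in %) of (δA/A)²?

23.7%

(δA/A)² = (1·δa/a)² + (1·δb/b)²
  a term: (1×0.0527)² = 0.00277
  b term: (1×0.0293)² = 0.000860
Total = 0.00363. Share from b = 0.000860/0.00363 = 0.237.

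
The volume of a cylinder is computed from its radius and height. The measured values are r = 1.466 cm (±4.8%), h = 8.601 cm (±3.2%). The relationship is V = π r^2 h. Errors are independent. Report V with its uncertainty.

58.07 ± 5.88 cm^3

Since V is a product/quotient, work with relative uncertainties:
  (2·δr/r)² = (2×0.0480)² = 0.00922;  (1·δh/h)² = (1×0.0320)² = 0.00102
δV/V = √(0.0102) = 0.101
V = 58.07 cm^3, so δV = 0.101 × 58.07 = 5.88 cm^3.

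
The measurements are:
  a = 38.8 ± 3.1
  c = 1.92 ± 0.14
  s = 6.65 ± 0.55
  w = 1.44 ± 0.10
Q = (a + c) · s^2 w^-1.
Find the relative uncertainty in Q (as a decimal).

0.195

Let u = a + c = 40.7. δu = √(δa² + δc²) = √(9.61 + 0.0196) = 3.10, so δu/u = 0.0762.
Q is then a monomial in u, s, w:
δQ/Q = √((δu/u)² + (2·δs/s)² + (-1·δw/w)²) = √(0.00581 + 0.0274 + 0.00482) = 0.195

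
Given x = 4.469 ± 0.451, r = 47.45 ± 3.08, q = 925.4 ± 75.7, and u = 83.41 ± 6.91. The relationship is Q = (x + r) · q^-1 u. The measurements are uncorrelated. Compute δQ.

Let w = x + r = 51.92. δw = √(δx² + δr²) = √(0.203 + 9.49) = 3.11, so δw/w = 0.0600.
Q is then a monomial in w, q, u:
δQ/Q = √((δw/w)² + (-1·δq/q)² + (1·δu/u)²) = √(0.00359 + 0.00669 + 0.00686) = 0.131
Q = 4.680, so δQ = 0.131 × 4.680 = 0.613.

0.613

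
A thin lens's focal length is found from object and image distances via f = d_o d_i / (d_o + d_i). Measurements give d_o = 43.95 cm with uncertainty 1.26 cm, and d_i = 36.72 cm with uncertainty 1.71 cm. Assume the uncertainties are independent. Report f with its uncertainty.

20.01 ± 0.571 cm

∂f/∂d_o = (d_i/(d_o+d_i))² = 0.207;  ∂f/∂d_i = (d_o/(d_o+d_i))² = 0.297
δf = √((∂f/∂d_o · δd_o)² + (∂f/∂d_i · δd_i)²) = √(0.0682 + 0.258) = 0.571 cm
f = 20.01 cm.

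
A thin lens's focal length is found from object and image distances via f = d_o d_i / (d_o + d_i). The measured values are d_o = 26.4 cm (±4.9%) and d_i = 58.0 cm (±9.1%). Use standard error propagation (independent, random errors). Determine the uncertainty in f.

0.800 cm

∂f/∂d_o = (d_i/(d_o+d_i))² = 0.472;  ∂f/∂d_i = (d_o/(d_o+d_i))² = 0.0978
δf = √((∂f/∂d_o · δd_o)² + (∂f/∂d_i · δd_i)²) = √(0.373 + 0.267) = 0.800 cm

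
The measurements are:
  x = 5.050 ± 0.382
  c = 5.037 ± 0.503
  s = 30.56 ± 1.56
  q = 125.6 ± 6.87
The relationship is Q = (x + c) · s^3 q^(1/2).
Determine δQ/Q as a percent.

16.8%

Let u = x + c = 10.09. δu = √(δx² + δc²) = √(0.146 + 0.253) = 0.632, so δu/u = 0.0626.
Q is then a monomial in u, s, q:
δQ/Q = √((δu/u)² + (3·δs/s)² + (½·δq/q)²) = √(0.00392 + 0.0235 + 0.000748) = 0.168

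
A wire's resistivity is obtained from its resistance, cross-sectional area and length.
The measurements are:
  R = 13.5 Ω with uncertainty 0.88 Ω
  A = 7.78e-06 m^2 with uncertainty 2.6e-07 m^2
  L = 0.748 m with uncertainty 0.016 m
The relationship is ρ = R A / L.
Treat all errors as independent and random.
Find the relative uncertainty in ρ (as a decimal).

Products/powers → add relative errors in quadrature, weighted by exponent:
  (1·δR/R)² = (1×0.0652)² = 0.00425;  (1·δA/A)² = (1×0.0334)² = 0.00112;  (-1·δL/L)² = (-1×0.0214)² = 0.000458
δρ/ρ = √(0.00582) = 0.0763

0.0763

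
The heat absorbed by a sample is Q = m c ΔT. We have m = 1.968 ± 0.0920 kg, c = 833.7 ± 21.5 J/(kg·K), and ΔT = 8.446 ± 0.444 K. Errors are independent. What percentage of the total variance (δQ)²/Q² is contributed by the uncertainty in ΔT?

(δQ/Q)² = (1·δm/m)² + (1·δc/c)² + (1·δΔT/ΔT)²
  m term: (1×0.0467)² = 0.00219
  c term: (1×0.0258)² = 0.000665
  ΔT term: (1×0.0526)² = 0.00276
Total = 0.00561. Share from ΔT = 0.00276/0.00561 = 0.492.

49.2%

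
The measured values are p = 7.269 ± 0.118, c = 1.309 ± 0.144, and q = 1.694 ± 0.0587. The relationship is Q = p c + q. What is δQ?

Let w = p·c = 9.515. δw/w = √((1·δp/p)² + (1·δc/c)²) = √(0.000264 + 0.0121) = 0.111, so δw = 1.06.
Q = w + q: δQ = √(δw² + δq²) = √(1.12 + 0.00345) = 1.06

1.06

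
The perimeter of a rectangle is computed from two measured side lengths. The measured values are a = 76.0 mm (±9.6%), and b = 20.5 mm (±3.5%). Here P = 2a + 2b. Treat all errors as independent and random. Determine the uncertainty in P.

Absolute uncertainties add in quadrature for a linear combination:
  (2·δa)² = 213;  (2·δb)² = 2.06
δP = √(215) = 14.7 mm

14.7 mm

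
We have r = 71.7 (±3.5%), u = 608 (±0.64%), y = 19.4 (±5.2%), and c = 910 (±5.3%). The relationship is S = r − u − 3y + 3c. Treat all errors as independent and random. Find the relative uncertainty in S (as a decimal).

0.0678

For a sum/difference, combine absolute errors in quadrature:
  (δr)² = 6.30;  (δu)² = 15.1;  (3·δy)² = 9.16;  (3·δc)² = 20900
δS = √(21000) = 145
S = 2140, so δS/S = 145/2140 = 0.0678.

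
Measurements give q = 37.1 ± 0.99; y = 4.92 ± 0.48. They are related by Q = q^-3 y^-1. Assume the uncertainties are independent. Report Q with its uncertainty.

(3.98 ± 0.502) × 10^-6

For a monomial Q ∝ q^-3, y^-1, fractional errors add in quadrature:
  (-3·δq/q)² = (-3×0.0267)² = 0.00641;  (-1·δy/y)² = (-1×0.0976)² = 0.00952
δQ/Q = √(0.0159) = 0.126
Q = 3.98e-06, so δQ = 0.126 × 3.98e-06 = 5.02e-07.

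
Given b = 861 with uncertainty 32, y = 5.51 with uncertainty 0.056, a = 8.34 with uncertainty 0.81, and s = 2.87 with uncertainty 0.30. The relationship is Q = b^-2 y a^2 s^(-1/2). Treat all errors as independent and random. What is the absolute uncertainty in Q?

6.55e-05

Each factor contributes (exponent × relative error)² to (δQ/Q)²:
  (-2·δb/b)² = (-2×0.0372)² = 0.00553;  (1·δy/y)² = (1×0.0102)² = 0.000103;  (2·δa/a)² = (2×0.0971)² = 0.0377;  (−½·δs/s)² = (-0.5×0.105)² = 0.00273
δQ/Q = √(0.0461) = 0.215
Q = 0.000305, so δQ = 0.215 × 0.000305 = 6.55e-05.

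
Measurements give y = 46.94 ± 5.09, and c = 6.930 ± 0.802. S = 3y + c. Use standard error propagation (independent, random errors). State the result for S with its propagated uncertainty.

Each term contributes (cᵢ δxᵢ)² to (δS)²:
  (3·δy)² = 233;  (δc)² = 0.643
δS = √(234) = 15.3
S = 147.8.

147.8 ± 15.3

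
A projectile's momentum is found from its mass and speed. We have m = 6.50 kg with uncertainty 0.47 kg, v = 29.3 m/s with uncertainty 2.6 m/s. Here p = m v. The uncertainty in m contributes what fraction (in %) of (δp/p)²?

(δp/p)² = (1·δm/m)² + (1·δv/v)²
  m term: (1×0.0723)² = 0.00523
  v term: (1×0.0887)² = 0.00787
Total = 0.0131. Share from m = 0.00523/0.0131 = 0.399.

39.9%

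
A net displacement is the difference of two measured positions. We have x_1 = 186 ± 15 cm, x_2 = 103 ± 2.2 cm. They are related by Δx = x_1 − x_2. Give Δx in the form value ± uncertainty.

83.0 ± 15.2 cm

Δx is a linear combination, so absolute uncertainties add in quadrature:
  (δx_1)² = 225;  (δx_2)² = 4.84
δΔx = √(230) = 15.2 cm
Δx = 83.0 cm.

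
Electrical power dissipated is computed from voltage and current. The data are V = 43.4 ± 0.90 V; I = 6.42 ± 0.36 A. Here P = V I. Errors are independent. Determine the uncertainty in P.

16.7 W

Products/powers → add relative errors in quadrature, weighted by exponent:
  (1·δV/V)² = (1×0.0207)² = 0.000430;  (1·δI/I)² = (1×0.0561)² = 0.00314
δP/P = √(0.00357) = 0.0598
P = 279 W, so δP = 0.0598 × 279 = 16.7 W.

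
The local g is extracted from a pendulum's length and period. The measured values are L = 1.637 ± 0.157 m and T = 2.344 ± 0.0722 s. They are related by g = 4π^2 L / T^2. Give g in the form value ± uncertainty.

For a monomial g ∝ L, T^-2, fractional errors add in quadrature:
  (1·δL/L)² = (1×0.0959)² = 0.00920;  (-2·δT/T)² = (-2×0.0308)² = 0.00380
δg/g = √(0.0130) = 0.114
g = 11.76 m/s^2, so δg = 0.114 × 11.76 = 1.34 m/s^2.

11.76 ± 1.34 m/s^2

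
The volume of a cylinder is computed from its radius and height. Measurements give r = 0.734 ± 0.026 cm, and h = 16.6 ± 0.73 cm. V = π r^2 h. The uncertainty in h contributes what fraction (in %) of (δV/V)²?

(δV/V)² = (2·δr/r)² + (1·δh/h)²
  r term: (2×0.0354)² = 0.00502
  h term: (1×0.0440)² = 0.00193
Total = 0.00695. Share from h = 0.00193/0.00695 = 0.278.

27.8%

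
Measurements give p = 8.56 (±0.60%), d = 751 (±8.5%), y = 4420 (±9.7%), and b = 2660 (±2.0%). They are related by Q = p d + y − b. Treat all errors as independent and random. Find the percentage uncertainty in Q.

Let w = p·d = 6430. δw/w = √((1·δp/p)² + (1·δd/d)²) = √(3.6e-05 + 0.00723) = 0.0852, so δw = 548.
Q = w + y − b: δQ = √(δw² + δy² + δb²) = √(3e+05 + 1.84e+05 + 2830) = 698
Q = 8190, so δQ/Q = 698/8190 = 0.0852.

8.52%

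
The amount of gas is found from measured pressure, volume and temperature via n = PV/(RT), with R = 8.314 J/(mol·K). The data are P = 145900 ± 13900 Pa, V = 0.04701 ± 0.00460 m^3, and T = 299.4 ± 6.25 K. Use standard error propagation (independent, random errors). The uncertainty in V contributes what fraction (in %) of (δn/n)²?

50.2%

(δn/n)² = (1·δP/P)² + (1·δV/V)² + (-1·δT/T)²
  P term: (1×0.0953)² = 0.00908
  V term: (1×0.0979)² = 0.00957
  T term: (-1×0.0209)² = 0.000436
Total = 0.0191. Share from V = 0.00957/0.0191 = 0.502.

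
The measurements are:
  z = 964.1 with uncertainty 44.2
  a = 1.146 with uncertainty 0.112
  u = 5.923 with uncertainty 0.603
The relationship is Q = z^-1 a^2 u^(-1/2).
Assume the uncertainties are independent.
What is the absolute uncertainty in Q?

Products/powers → add relative errors in quadrature, weighted by exponent:
  (-1·δz/z)² = (-1×0.0458)² = 0.00210;  (2·δa/a)² = (2×0.0977)² = 0.0382;  (−½·δu/u)² = (-0.5×0.102)² = 0.00259
δQ/Q = √(0.0429) = 0.207
Q = 0.0005597, so δQ = 0.207 × 0.0005597 = 0.000116.

0.000116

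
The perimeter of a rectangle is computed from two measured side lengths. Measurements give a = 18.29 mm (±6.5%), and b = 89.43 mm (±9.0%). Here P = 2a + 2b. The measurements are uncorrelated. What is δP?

16.3 mm

P is a linear combination, so absolute uncertainties add in quadrature:
  (2·δa)² = 5.65;  (2·δb)² = 259
δP = √(265) = 16.3 mm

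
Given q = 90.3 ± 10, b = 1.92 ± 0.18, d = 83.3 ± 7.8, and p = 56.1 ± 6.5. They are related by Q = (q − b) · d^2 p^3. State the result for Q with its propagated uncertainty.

Let u = q − b = 88.4. δu = √(δq² + δb²) = √(100 + 0.0324) = 10.0, so δu/u = 0.113.
Q is then a monomial in u, d, p:
δQ/Q = √((δu/u)² + (2·δd/d)² + (3·δp/p)²) = √(0.0128 + 0.0351 + 0.121) = 0.411
Q = 1.08e+11, so δQ = 0.411 × 1.08e+11 = 4.45e+10.

(1.08 ± 0.445) × 10^11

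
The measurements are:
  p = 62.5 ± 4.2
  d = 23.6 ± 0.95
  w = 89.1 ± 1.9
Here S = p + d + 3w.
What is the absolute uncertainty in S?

Absolute uncertainties add in quadrature for a linear combination:
  (δp)² = 17.6;  (δd)² = 0.902;  (3·δw)² = 32.5
δS = √(51.0) = 7.14

7.14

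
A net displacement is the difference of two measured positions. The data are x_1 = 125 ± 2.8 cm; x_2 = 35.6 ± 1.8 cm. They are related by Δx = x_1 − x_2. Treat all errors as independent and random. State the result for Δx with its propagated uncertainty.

For a sum/difference, combine absolute errors in quadrature:
  (δx_1)² = 7.84;  (δx_2)² = 3.24
δΔx = √(11.1) = 3.33 cm
Δx = 89.4 cm.

89.4 ± 3.33 cm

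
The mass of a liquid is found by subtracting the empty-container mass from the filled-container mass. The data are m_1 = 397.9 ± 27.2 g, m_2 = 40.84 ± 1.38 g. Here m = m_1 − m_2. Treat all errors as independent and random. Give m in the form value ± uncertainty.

357.1 ± 27.2 g

Sums and differences: (δm)² = Σ (cᵢ δxᵢ)².
  (δm_1)² = 740;  (δm_2)² = 1.90
δm = √(742) = 27.2 g
m = 357.1 g.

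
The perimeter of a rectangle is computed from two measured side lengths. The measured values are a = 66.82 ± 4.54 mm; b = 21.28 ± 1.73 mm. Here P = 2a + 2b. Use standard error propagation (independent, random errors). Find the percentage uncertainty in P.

5.51%

Absolute uncertainties add in quadrature for a linear combination:
  (2·δa)² = 82.4;  (2·δb)² = 12.0
δP = √(94.4) = 9.72 mm
P = 176.2 mm, so δP/P = 9.72/176.2 = 0.0551.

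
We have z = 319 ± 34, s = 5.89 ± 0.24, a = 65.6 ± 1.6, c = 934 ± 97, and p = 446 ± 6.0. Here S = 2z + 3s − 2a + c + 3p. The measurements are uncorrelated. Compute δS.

S is a linear combination, so absolute uncertainties add in quadrature:
  (2·δz)² = 4620;  (3·δs)² = 0.518;  (2·δa)² = 10.2;  (δc)² = 9410;  (3·δp)² = 324
δS = √(14400) = 120

120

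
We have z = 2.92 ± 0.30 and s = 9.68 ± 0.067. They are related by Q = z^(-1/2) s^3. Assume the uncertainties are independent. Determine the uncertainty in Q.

Q is a product of powers, so relative uncertainties combine in quadrature:
  (−½·δz/z)² = (-0.5×0.103)² = 0.00264;  (3·δs/s)² = (3×0.00692)² = 0.000431
δQ/Q = √(0.00307) = 0.0554
Q = 531, so δQ = 0.0554 × 531 = 29.4.

29.4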